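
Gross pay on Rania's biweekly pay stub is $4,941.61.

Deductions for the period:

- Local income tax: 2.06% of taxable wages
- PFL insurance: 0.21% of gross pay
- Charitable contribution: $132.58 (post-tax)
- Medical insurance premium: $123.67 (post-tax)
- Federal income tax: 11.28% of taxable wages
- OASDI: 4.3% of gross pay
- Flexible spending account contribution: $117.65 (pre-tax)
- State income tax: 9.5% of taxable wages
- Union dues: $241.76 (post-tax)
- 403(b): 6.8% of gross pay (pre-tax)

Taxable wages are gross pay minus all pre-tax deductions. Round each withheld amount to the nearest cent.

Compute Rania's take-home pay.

403(b): $4,941.61 × 0.068 = $336.03
Flexible spending account contribution: $117.65
Pre-tax total = $336.03 + $117.65 = $453.68
Taxable wages = $4,941.61 − $453.68 = $4,487.93
State income tax: $4,487.93 × 0.095 = $426.35
Local income tax: $4,487.93 × 0.0206 = $92.45
Federal income tax: $4,487.93 × 0.1128 = $506.24
PFL insurance: $4,941.61 × 0.0021 = $10.38
OASDI: $4,941.61 × 0.043 = $212.49
Charitable contribution: $132.58
Union dues: $241.76
Medical insurance premium: $123.67
Total deductions = $336.03 + $117.65 + $426.35 + $92.45 + $506.24 + $10.38 + $212.49 + $132.58 + $241.76 + $123.67 = $2,199.60
Net pay = $4,941.61 − $2,199.60 = $2,742.01

$2,742.01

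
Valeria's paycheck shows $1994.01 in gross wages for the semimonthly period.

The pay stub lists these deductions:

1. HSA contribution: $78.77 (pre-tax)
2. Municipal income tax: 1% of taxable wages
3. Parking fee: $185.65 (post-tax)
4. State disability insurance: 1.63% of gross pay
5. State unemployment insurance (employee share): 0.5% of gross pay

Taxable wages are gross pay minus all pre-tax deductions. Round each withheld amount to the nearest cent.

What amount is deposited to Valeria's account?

HSA contribution: $78.77
Taxable wages = $1994.01 − $78.77 = $1915.24
Municipal income tax: $1915.24 × 0.01 = $19.15
State unemployment insurance (employee share): $1994.01 × 0.005 = $9.97
State disability insurance: $1994.01 × 0.0163 = $32.50
Parking fee: $185.65
Total deductions = $78.77 + $19.15 + $9.97 + $32.50 + $185.65 = $326.04
Net pay = $1994.01 − $326.04 = $1667.97

$1667.97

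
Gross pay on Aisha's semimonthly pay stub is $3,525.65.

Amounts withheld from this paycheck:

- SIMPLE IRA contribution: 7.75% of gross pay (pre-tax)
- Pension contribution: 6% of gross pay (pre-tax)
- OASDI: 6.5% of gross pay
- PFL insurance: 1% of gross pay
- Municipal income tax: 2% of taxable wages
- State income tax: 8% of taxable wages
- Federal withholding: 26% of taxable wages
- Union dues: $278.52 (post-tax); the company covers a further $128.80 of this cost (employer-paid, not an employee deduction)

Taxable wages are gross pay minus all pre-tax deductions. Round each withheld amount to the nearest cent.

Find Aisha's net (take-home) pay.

$1,403.20

SIMPLE IRA contribution: $3,525.65 × 0.0775 = $273.24
Pension contribution: $3,525.65 × 0.06 = $211.54
Pre-tax total = $273.24 + $211.54 = $484.78
Taxable wages = $3,525.65 − $484.78 = $3,040.87
State income tax: $3,040.87 × 0.08 = $243.27
Federal withholding: $3,040.87 × 0.26 = $790.63
Municipal income tax: $3,040.87 × 0.02 = $60.82
PFL insurance: $3,525.65 × 0.01 = $35.26
OASDI: $3,525.65 × 0.065 = $229.17
Union dues: $278.52
(Employer's $128.80 toward union dues is not withheld from the employee.)
Total deductions = $273.24 + $211.54 + $243.27 + $790.63 + $60.82 + $35.26 + $229.17 + $278.52 = $2,122.45
Net pay = $3,525.65 − $2,122.45 = $1,403.20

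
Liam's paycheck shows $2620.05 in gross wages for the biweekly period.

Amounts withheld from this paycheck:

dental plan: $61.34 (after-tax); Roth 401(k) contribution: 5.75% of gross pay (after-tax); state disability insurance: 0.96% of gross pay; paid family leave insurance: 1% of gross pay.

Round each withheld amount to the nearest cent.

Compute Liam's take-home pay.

Paid family leave insurance: $2620.05 × 0.01 = $26.20
State disability insurance: $2620.05 × 0.0096 = $25.15
Dental plan: $61.34
Roth 401(k) contribution: $2620.05 × 0.0575 = $150.65
Total deductions = $26.20 + $25.15 + $61.34 + $150.65 = $263.34
Net pay = $2620.05 − $263.34 = $2356.71

$2356.71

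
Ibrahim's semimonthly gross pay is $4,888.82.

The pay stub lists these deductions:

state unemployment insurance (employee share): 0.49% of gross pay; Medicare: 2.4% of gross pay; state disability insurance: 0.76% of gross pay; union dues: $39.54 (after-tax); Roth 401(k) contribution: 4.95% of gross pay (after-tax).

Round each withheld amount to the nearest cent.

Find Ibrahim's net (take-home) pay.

State unemployment insurance (employee share): $4,888.82 × 0.0049 = $23.96
State disability insurance: $4,888.82 × 0.0076 = $37.16
Medicare: $4,888.82 × 0.024 = $117.33
Roth 401(k) contribution: $4,888.82 × 0.0495 = $242.00
Union dues: $39.54
Total deductions = $23.96 + $37.16 + $117.33 + $242.00 + $39.54 = $459.99
Net pay = $4,888.82 − $459.99 = $4,428.83

$4,428.83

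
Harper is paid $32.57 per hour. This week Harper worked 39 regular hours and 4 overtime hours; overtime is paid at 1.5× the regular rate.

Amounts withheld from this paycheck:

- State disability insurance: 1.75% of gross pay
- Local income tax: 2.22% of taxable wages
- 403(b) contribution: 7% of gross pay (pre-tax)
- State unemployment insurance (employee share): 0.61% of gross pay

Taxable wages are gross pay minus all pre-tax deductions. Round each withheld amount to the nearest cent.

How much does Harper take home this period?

Regular pay: 39 × $32.57 = $1,270.23
Overtime pay: 4 × $32.57 × 1.5 = $195.42
Gross pay = $1,270.23 + $195.42 = $1,465.65
403(b) contribution: $1,465.65 × 0.07 = $102.60
Taxable wages = $1,465.65 − $102.60 = $1,363.05
Local income tax: $1,363.05 × 0.0222 = $30.26
State disability insurance: $1,465.65 × 0.0175 = $25.65
State unemployment insurance (employee share): $1,465.65 × 0.0061 = $8.94
Total deductions = $102.60 + $30.26 + $25.65 + $8.94 = $167.45
Net pay = $1,465.65 − $167.45 = $1,298.20

$1,298.20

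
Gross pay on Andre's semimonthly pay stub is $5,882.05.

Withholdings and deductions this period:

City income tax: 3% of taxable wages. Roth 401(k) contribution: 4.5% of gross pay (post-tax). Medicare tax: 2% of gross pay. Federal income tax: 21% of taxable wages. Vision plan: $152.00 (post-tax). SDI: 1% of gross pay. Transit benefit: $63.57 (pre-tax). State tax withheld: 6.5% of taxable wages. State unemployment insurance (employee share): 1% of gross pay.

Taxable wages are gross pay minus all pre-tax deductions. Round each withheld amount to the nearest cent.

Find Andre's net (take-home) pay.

Transit benefit: $63.57
Taxable wages = $5,882.05 − $63.57 = $5,818.48
State tax withheld: $5,818.48 × 0.065 = $378.20
Federal income tax: $5,818.48 × 0.21 = $1,221.88
City income tax: $5,818.48 × 0.03 = $174.55
Medicare tax: $5,882.05 × 0.02 = $117.64
SDI: $5,882.05 × 0.01 = $58.82
State unemployment insurance (employee share): $5,882.05 × 0.01 = $58.82
Vision plan: $152.00
Roth 401(k) contribution: $5,882.05 × 0.045 = $264.69
Total deductions = $63.57 + $378.20 + $1,221.88 + $174.55 + $117.64 + $58.82 + $58.82 + $152.00 + $264.69 = $2,490.17
Net pay = $5,882.05 − $2,490.17 = $3,391.88

$3,391.88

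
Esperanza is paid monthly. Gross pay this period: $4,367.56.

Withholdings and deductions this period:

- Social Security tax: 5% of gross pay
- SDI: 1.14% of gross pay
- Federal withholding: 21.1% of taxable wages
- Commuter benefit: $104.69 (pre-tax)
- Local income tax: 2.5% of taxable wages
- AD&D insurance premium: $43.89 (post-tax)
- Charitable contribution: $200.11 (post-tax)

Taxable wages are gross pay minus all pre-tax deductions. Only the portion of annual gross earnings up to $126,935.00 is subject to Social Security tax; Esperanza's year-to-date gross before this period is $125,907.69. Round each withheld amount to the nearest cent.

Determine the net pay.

Commuter benefit: $104.69
Taxable wages = $4,367.56 − $104.69 = $4,262.87
Federal withholding: $4,262.87 × 0.211 = $899.47
Local income tax: $4,262.87 × 0.025 = $106.57
Social Security tax: only $126,935.00 − $125,907.69 = $1,027.31 of this check is subject → $1,027.31 × 0.05 = $51.37
SDI: $4,367.56 × 0.0114 = $49.79
AD&D insurance premium: $43.89
Charitable contribution: $200.11
Total deductions = $104.69 + $899.47 + $106.57 + $51.37 + $49.79 + $43.89 + $200.11 = $1,455.89
Net pay = $4,367.56 − $1,455.89 = $2,911.67

$2,911.67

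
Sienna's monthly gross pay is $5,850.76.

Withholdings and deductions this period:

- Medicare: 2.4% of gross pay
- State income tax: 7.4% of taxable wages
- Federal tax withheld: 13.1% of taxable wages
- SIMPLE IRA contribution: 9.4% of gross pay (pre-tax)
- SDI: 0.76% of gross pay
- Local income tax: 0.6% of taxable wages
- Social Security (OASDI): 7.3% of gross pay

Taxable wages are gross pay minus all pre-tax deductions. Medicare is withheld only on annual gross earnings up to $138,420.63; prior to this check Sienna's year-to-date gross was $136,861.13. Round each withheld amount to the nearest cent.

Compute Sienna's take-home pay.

$3,673.32

SIMPLE IRA contribution: $5,850.76 × 0.094 = $549.97
Taxable wages = $5,850.76 − $549.97 = $5,300.79
Federal tax withheld: $5,300.79 × 0.131 = $694.40
Local income tax: $5,300.79 × 0.006 = $31.80
State income tax: $5,300.79 × 0.074 = $392.26
SDI: $5,850.76 × 0.0076 = $44.47
Medicare: only $138,420.63 − $136,861.13 = $1,559.50 of this check is subject → $1,559.50 × 0.024 = $37.43
Social Security (OASDI): $5,850.76 × 0.073 = $427.11
Total deductions = $549.97 + $694.40 + $31.80 + $392.26 + $44.47 + $37.43 + $427.11 = $2,177.44
Net pay = $5,850.76 − $2,177.44 = $3,673.32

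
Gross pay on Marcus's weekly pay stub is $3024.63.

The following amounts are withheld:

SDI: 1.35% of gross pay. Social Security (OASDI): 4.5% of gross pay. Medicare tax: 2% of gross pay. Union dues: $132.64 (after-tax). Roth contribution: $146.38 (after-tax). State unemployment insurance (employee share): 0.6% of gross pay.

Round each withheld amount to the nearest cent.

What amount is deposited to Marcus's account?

SDI: $3024.63 × 0.0135 = $40.83
State unemployment insurance (employee share): $3024.63 × 0.006 = $18.15
Medicare tax: $3024.63 × 0.02 = $60.49
Social Security (OASDI): $3024.63 × 0.045 = $136.11
Union dues: $132.64
Roth contribution: $146.38
Total deductions = $40.83 + $18.15 + $60.49 + $136.11 + $132.64 + $146.38 = $534.60
Net pay = $3024.63 − $534.60 = $2490.03

$2490.03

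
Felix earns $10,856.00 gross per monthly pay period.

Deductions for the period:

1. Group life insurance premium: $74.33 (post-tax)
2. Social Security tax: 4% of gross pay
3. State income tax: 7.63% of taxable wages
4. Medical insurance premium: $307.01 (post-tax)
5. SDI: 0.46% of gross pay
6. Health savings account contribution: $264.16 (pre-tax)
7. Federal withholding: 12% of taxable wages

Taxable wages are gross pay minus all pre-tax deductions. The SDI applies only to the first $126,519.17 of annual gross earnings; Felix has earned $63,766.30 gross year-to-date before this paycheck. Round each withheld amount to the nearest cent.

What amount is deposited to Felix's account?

$7,647.14

Health savings account contribution: $264.16
Taxable wages = $10,856.00 − $264.16 = $10,591.84
State income tax: $10,591.84 × 0.0763 = $808.16
Federal withholding: $10,591.84 × 0.12 = $1,271.02
Social Security tax: $10,856.00 × 0.04 = $434.24
SDI: cap not yet reached, full $10,856.00 is subject → $10,856.00 × 0.0046 = $49.94
Medical insurance premium: $307.01
Group life insurance premium: $74.33
Total deductions = $264.16 + $808.16 + $1,271.02 + $434.24 + $49.94 + $307.01 + $74.33 = $3,208.86
Net pay = $10,856.00 − $3,208.86 = $7,647.14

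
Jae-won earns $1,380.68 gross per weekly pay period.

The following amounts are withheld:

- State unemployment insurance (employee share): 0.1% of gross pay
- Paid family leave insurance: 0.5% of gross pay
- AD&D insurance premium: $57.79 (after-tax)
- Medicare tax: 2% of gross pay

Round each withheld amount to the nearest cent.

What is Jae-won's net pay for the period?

$1,287.00

Paid family leave insurance: $1,380.68 × 0.005 = $6.90
State unemployment insurance (employee share): $1,380.68 × 0.001 = $1.38
Medicare tax: $1,380.68 × 0.02 = $27.61
AD&D insurance premium: $57.79
Total deductions = $6.90 + $1.38 + $27.61 + $57.79 = $93.68
Net pay = $1,380.68 − $93.68 = $1,287.00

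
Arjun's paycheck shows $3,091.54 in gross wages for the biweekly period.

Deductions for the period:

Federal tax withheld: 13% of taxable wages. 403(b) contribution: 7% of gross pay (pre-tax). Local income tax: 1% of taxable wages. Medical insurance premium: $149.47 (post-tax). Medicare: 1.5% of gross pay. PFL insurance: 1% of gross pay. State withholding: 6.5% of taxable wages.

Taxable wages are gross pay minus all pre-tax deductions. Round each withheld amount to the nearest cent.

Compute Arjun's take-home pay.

$2,058.97

403(b) contribution: $3,091.54 × 0.07 = $216.41
Taxable wages = $3,091.54 − $216.41 = $2,875.13
Local income tax: $2,875.13 × 0.01 = $28.75
State withholding: $2,875.13 × 0.065 = $186.88
Federal tax withheld: $2,875.13 × 0.13 = $373.77
Medicare: $3,091.54 × 0.015 = $46.37
PFL insurance: $3,091.54 × 0.01 = $30.92
Medical insurance premium: $149.47
Total deductions = $216.41 + $28.75 + $186.88 + $373.77 + $46.37 + $30.92 + $149.47 = $1,032.57
Net pay = $3,091.54 − $1,032.57 = $2,058.97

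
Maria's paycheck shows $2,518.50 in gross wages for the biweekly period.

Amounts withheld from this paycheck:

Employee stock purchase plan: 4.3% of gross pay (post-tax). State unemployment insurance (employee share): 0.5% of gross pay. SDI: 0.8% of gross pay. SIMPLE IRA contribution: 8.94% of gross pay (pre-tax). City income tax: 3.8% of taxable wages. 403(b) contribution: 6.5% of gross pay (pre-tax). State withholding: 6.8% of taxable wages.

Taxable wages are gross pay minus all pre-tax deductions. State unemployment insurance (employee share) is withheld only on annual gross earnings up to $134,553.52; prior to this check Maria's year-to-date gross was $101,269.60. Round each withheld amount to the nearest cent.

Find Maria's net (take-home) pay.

403(b) contribution: $2,518.50 × 0.065 = $163.70
SIMPLE IRA contribution: $2,518.50 × 0.0894 = $225.15
Pre-tax total = $163.70 + $225.15 = $388.85
Taxable wages = $2,518.50 − $388.85 = $2,129.65
City income tax: $2,129.65 × 0.038 = $80.93
State withholding: $2,129.65 × 0.068 = $144.82
State unemployment insurance (employee share): cap not yet reached, full $2,518.50 is subject → $2,518.50 × 0.005 = $12.59
SDI: $2,518.50 × 0.008 = $20.15
Employee stock purchase plan: $2,518.50 × 0.043 = $108.30
Total deductions = $163.70 + $225.15 + $80.93 + $144.82 + $12.59 + $20.15 + $108.30 = $755.64
Net pay = $2,518.50 − $755.64 = $1,762.86

$1,762.86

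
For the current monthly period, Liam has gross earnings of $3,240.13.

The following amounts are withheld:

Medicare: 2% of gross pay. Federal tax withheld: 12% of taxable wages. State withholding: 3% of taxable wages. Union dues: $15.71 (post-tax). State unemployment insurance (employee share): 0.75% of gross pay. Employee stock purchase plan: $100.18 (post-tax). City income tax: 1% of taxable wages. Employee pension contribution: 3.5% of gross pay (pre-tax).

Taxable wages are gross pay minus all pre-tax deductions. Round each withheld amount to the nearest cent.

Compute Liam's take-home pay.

$2,421.46

Employee pension contribution: $3,240.13 × 0.035 = $113.40
Taxable wages = $3,240.13 − $113.40 = $3,126.73
City income tax: $3,126.73 × 0.01 = $31.27
State withholding: $3,126.73 × 0.03 = $93.80
Federal tax withheld: $3,126.73 × 0.12 = $375.21
State unemployment insurance (employee share): $3,240.13 × 0.0075 = $24.30
Medicare: $3,240.13 × 0.02 = $64.80
Union dues: $15.71
Employee stock purchase plan: $100.18
Total deductions = $113.40 + $31.27 + $93.80 + $375.21 + $24.30 + $64.80 + $15.71 + $100.18 = $818.67
Net pay = $3,240.13 − $818.67 = $2,421.46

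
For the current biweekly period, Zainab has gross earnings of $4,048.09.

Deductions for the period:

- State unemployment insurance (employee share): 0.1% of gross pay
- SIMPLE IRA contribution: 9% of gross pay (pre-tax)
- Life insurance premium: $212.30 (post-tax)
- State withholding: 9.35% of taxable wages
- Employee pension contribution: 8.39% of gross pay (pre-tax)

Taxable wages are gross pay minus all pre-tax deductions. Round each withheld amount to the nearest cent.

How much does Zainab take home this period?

$2,815.10

SIMPLE IRA contribution: $4,048.09 × 0.09 = $364.33
Employee pension contribution: $4,048.09 × 0.0839 = $339.63
Pre-tax total = $364.33 + $339.63 = $703.96
Taxable wages = $4,048.09 − $703.96 = $3,344.13
State withholding: $3,344.13 × 0.0935 = $312.68
State unemployment insurance (employee share): $4,048.09 × 0.001 = $4.05
Life insurance premium: $212.30
Total deductions = $364.33 + $339.63 + $312.68 + $4.05 + $212.30 = $1,232.99
Net pay = $4,048.09 − $1,232.99 = $2,815.10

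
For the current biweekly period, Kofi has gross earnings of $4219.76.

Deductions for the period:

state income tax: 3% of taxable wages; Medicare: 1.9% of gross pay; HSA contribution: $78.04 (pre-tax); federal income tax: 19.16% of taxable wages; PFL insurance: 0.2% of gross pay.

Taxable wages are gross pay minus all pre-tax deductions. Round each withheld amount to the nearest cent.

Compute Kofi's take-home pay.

HSA contribution: $78.04
Taxable wages = $4219.76 − $78.04 = $4141.72
State income tax: $4141.72 × 0.03 = $124.25
Federal income tax: $4141.72 × 0.1916 = $793.55
Medicare: $4219.76 × 0.019 = $80.18
PFL insurance: $4219.76 × 0.002 = $8.44
Total deductions = $78.04 + $124.25 + $793.55 + $80.18 + $8.44 = $1084.46
Net pay = $4219.76 − $1084.46 = $3135.30

$3135.30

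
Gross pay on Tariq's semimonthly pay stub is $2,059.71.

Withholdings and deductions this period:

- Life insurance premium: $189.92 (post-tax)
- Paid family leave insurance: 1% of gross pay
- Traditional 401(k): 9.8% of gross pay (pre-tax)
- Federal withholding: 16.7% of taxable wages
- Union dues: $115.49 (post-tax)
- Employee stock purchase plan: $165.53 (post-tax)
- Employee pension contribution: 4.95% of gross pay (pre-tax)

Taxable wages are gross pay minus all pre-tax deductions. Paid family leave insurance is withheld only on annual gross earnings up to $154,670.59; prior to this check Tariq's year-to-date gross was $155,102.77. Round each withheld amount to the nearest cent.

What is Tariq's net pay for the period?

Employee pension contribution: $2,059.71 × 0.0495 = $101.96
Traditional 401(k): $2,059.71 × 0.098 = $201.85
Pre-tax total = $101.96 + $201.85 = $303.81
Taxable wages = $2,059.71 − $303.81 = $1,755.90
Federal withholding: $1,755.90 × 0.167 = $293.24
Paid family leave insurance: annual cap $154,670.59 already reached (YTD $155,102.77), so $0.00
Union dues: $115.49
Employee stock purchase plan: $165.53
Life insurance premium: $189.92
Total deductions = $101.96 + $201.85 + $293.24 + $0.00 + $115.49 + $165.53 + $189.92 = $1,067.99
Net pay = $2,059.71 − $1,067.99 = $991.72

$991.72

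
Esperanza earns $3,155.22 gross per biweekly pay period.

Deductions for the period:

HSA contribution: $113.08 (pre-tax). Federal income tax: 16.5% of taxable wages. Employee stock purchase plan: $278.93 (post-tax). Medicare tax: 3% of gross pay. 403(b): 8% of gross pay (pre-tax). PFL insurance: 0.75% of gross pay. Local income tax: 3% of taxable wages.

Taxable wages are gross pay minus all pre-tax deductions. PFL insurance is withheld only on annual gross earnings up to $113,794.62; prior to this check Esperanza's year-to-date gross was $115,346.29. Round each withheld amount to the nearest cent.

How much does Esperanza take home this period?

403(b): $3,155.22 × 0.08 = $252.42
HSA contribution: $113.08
Pre-tax total = $252.42 + $113.08 = $365.50
Taxable wages = $3,155.22 − $365.50 = $2,789.72
Federal income tax: $2,789.72 × 0.165 = $460.30
Local income tax: $2,789.72 × 0.03 = $83.69
PFL insurance: annual cap $113,794.62 already reached (YTD $115,346.29), so $0.00
Medicare tax: $3,155.22 × 0.03 = $94.66
Employee stock purchase plan: $278.93
Total deductions = $252.42 + $113.08 + $460.30 + $83.69 + $0.00 + $94.66 + $278.93 = $1,283.08
Net pay = $3,155.22 − $1,283.08 = $1,872.14

$1,872.14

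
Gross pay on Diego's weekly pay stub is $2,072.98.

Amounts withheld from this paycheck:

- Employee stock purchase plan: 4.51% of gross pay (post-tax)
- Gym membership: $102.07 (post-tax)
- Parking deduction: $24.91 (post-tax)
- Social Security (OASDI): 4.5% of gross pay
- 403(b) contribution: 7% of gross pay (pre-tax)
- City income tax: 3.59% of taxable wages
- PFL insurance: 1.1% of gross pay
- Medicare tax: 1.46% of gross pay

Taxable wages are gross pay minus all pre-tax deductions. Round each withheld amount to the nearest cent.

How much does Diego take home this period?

403(b) contribution: $2,072.98 × 0.07 = $145.11
Taxable wages = $2,072.98 − $145.11 = $1,927.87
City income tax: $1,927.87 × 0.0359 = $69.21
Social Security (OASDI): $2,072.98 × 0.045 = $93.28
Medicare tax: $2,072.98 × 0.0146 = $30.27
PFL insurance: $2,072.98 × 0.011 = $22.80
Employee stock purchase plan: $2,072.98 × 0.0451 = $93.49
Gym membership: $102.07
Parking deduction: $24.91
Total deductions = $145.11 + $69.21 + $93.28 + $30.27 + $22.80 + $93.49 + $102.07 + $24.91 = $581.14
Net pay = $2,072.98 − $581.14 = $1,491.84

$1,491.84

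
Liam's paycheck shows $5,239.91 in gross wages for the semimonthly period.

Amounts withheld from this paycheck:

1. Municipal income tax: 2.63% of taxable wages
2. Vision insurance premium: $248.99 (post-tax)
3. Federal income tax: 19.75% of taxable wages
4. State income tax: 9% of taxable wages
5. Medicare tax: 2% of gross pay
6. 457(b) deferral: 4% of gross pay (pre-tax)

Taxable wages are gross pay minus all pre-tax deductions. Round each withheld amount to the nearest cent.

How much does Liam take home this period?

$3,098.00

457(b) deferral: $5,239.91 × 0.04 = $209.60
Taxable wages = $5,239.91 − $209.60 = $5,030.31
Municipal income tax: $5,030.31 × 0.0263 = $132.30
State income tax: $5,030.31 × 0.09 = $452.73
Federal income tax: $5,030.31 × 0.1975 = $993.49
Medicare tax: $5,239.91 × 0.02 = $104.80
Vision insurance premium: $248.99
Total deductions = $209.60 + $132.30 + $452.73 + $993.49 + $104.80 + $248.99 = $2,141.91
Net pay = $5,239.91 − $2,141.91 = $3,098.00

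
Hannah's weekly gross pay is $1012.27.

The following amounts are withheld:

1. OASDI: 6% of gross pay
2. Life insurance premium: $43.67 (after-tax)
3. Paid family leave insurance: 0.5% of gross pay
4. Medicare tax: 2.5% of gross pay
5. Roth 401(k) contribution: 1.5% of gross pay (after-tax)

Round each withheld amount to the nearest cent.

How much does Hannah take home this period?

$862.31

OASDI: $1012.27 × 0.06 = $60.74
Paid family leave insurance: $1012.27 × 0.005 = $5.06
Medicare tax: $1012.27 × 0.025 = $25.31
Roth 401(k) contribution: $1012.27 × 0.015 = $15.18
Life insurance premium: $43.67
Total deductions = $60.74 + $5.06 + $25.31 + $15.18 + $43.67 = $149.96
Net pay = $1012.27 − $149.96 = $862.31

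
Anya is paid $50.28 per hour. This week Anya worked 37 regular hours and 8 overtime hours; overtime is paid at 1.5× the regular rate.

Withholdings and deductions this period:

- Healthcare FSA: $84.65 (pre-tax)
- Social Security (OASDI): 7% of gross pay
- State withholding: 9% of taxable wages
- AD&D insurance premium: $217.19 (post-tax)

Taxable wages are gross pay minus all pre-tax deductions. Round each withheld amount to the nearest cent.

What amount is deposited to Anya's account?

$1,775.30

Regular pay: 37 × $50.28 = $1,860.36
Overtime pay: 8 × $50.28 × 1.5 = $603.36
Gross pay = $1,860.36 + $603.36 = $2,463.72
Healthcare FSA: $84.65
Taxable wages = $2,463.72 − $84.65 = $2,379.07
State withholding: $2,379.07 × 0.09 = $214.12
Social Security (OASDI): $2,463.72 × 0.07 = $172.46
AD&D insurance premium: $217.19
Total deductions = $84.65 + $214.12 + $172.46 + $217.19 = $688.42
Net pay = $2,463.72 − $688.42 = $1,775.30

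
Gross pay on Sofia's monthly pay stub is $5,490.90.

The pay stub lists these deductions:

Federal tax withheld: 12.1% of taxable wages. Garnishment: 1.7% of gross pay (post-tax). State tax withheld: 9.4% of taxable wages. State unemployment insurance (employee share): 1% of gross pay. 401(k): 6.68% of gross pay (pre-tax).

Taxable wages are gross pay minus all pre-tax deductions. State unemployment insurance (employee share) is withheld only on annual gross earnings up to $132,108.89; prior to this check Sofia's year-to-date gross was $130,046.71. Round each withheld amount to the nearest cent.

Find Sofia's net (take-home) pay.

$3,908.45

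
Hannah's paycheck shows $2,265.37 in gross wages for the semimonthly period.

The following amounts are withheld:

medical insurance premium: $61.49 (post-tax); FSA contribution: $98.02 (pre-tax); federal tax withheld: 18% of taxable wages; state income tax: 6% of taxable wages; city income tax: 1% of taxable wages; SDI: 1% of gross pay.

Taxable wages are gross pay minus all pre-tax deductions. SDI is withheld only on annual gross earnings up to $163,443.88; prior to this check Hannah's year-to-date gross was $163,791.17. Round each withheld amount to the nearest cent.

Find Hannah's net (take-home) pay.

FSA contribution: $98.02
Taxable wages = $2,265.37 − $98.02 = $2,167.35
State income tax: $2,167.35 × 0.06 = $130.04
City income tax: $2,167.35 × 0.01 = $21.67
Federal tax withheld: $2,167.35 × 0.18 = $390.12
SDI: annual cap $163,443.88 already reached (YTD $163,791.17), so $0.00
Medical insurance premium: $61.49
Total deductions = $98.02 + $130.04 + $21.67 + $390.12 + $0.00 + $61.49 = $701.34
Net pay = $2,265.37 − $701.34 = $1,564.03

$1,564.03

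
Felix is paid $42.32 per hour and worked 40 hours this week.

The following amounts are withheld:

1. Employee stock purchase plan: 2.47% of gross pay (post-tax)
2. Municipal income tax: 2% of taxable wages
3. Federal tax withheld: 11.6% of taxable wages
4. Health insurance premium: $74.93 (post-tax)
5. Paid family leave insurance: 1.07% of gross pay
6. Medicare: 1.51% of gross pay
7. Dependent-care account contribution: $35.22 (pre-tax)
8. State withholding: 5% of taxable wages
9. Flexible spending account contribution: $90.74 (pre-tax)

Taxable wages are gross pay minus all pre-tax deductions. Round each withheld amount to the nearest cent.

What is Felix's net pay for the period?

$1,115.00

Gross pay: 40 × $42.32 = $1,692.80
Flexible spending account contribution: $90.74
Dependent-care account contribution: $35.22
Pre-tax total = $90.74 + $35.22 = $125.96
Taxable wages = $1,692.80 − $125.96 = $1,566.84
State withholding: $1,566.84 × 0.05 = $78.34
Municipal income tax: $1,566.84 × 0.02 = $31.34
Federal tax withheld: $1,566.84 × 0.116 = $181.75
Medicare: $1,692.80 × 0.0151 = $25.56
Paid family leave insurance: $1,692.80 × 0.0107 = $18.11
Health insurance premium: $74.93
Employee stock purchase plan: $1,692.80 × 0.0247 = $41.81
Total deductions = $90.74 + $35.22 + $78.34 + $31.34 + $181.75 + $25.56 + $18.11 + $74.93 + $41.81 = $577.80
Net pay = $1,692.80 − $577.80 = $1,115.00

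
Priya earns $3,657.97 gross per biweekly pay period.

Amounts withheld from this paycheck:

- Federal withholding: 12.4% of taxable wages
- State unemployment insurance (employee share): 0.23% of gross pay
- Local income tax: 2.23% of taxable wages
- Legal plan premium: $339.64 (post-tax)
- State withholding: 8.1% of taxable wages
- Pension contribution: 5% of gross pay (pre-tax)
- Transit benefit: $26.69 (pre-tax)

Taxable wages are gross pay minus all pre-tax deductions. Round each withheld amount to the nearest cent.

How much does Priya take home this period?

Transit benefit: $26.69
Pension contribution: $3,657.97 × 0.05 = $182.90
Pre-tax total = $26.69 + $182.90 = $209.59
Taxable wages = $3,657.97 − $209.59 = $3,448.38
Local income tax: $3,448.38 × 0.0223 = $76.90
Federal withholding: $3,448.38 × 0.124 = $427.60
State withholding: $3,448.38 × 0.081 = $279.32
State unemployment insurance (employee share): $3,657.97 × 0.0023 = $8.41
Legal plan premium: $339.64
Total deductions = $26.69 + $182.90 + $76.90 + $427.60 + $279.32 + $8.41 + $339.64 = $1,341.46
Net pay = $3,657.97 − $1,341.46 = $2,316.51

$2,316.51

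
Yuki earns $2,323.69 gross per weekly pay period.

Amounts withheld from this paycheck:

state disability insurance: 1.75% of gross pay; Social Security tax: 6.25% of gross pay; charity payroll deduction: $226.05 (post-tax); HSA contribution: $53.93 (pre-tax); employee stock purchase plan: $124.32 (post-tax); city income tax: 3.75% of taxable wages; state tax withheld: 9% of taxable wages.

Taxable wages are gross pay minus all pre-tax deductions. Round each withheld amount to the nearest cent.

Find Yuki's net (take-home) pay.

$1,444.10

HSA contribution: $53.93
Taxable wages = $2,323.69 − $53.93 = $2,269.76
State tax withheld: $2,269.76 × 0.09 = $204.28
City income tax: $2,269.76 × 0.0375 = $85.12
Social Security tax: $2,323.69 × 0.0625 = $145.23
State disability insurance: $2,323.69 × 0.0175 = $40.66
Charity payroll deduction: $226.05
Employee stock purchase plan: $124.32
Total deductions = $53.93 + $204.28 + $85.12 + $145.23 + $40.66 + $226.05 + $124.32 = $879.59
Net pay = $2,323.69 − $879.59 = $1,444.10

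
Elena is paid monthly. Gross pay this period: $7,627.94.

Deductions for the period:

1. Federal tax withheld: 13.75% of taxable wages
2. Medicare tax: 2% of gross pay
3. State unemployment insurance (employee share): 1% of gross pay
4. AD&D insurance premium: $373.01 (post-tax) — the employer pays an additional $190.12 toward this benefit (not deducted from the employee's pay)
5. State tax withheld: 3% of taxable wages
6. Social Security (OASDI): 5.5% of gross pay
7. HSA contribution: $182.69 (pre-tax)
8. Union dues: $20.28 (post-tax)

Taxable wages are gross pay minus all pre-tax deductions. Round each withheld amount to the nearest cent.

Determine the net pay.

$5,156.50

HSA contribution: $182.69
Taxable wages = $7,627.94 − $182.69 = $7,445.25
Federal tax withheld: $7,445.25 × 0.1375 = $1,023.72
State tax withheld: $7,445.25 × 0.03 = $223.36
Medicare tax: $7,627.94 × 0.02 = $152.56
State unemployment insurance (employee share): $7,627.94 × 0.01 = $76.28
Social Security (OASDI): $7,627.94 × 0.055 = $419.54
Union dues: $20.28
AD&D insurance premium: $373.01
(Employer's $190.12 toward AD&D insurance premium is not withheld from the employee.)
Total deductions = $182.69 + $1,023.72 + $223.36 + $152.56 + $76.28 + $419.54 + $20.28 + $373.01 = $2,471.44
Net pay = $7,627.94 − $2,471.44 = $5,156.50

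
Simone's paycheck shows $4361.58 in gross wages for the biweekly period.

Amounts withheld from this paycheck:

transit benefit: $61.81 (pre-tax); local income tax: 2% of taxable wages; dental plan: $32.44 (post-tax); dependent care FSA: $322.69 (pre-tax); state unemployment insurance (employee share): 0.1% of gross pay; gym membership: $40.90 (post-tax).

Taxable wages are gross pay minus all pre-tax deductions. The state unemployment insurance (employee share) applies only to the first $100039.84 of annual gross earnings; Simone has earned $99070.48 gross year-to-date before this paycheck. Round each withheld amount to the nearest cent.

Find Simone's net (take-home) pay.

Transit benefit: $61.81
Dependent care FSA: $322.69
Pre-tax total = $61.81 + $322.69 = $384.50
Taxable wages = $4361.58 − $384.50 = $3977.08
Local income tax: $3977.08 × 0.02 = $79.54
State unemployment insurance (employee share): only $100039.84 − $99070.48 = $969.36 of this check is subject → $969.36 × 0.001 = $0.97
Gym membership: $40.90
Dental plan: $32.44
Total deductions = $61.81 + $322.69 + $79.54 + $0.97 + $40.90 + $32.44 = $538.35
Net pay = $4361.58 − $538.35 = $3823.23

$3823.23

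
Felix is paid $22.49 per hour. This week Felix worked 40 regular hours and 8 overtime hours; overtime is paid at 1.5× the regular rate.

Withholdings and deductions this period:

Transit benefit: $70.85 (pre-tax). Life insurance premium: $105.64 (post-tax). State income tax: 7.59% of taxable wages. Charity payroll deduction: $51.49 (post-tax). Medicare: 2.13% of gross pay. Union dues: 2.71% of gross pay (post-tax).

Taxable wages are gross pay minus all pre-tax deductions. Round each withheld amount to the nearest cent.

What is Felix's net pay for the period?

$801.51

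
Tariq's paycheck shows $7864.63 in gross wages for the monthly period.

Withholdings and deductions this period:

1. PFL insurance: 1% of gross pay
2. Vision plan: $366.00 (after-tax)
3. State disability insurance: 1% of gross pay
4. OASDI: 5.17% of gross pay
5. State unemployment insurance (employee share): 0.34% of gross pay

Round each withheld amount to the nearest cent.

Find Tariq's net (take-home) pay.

$6907.99

State unemployment insurance (employee share): $7864.63 × 0.0034 = $26.74
PFL insurance: $7864.63 × 0.01 = $78.65
State disability insurance: $7864.63 × 0.01 = $78.65
OASDI: $7864.63 × 0.0517 = $406.60
Vision plan: $366.00
Total deductions = $26.74 + $78.65 + $78.65 + $406.60 + $366.00 = $956.64
Net pay = $7864.63 − $956.64 = $6907.99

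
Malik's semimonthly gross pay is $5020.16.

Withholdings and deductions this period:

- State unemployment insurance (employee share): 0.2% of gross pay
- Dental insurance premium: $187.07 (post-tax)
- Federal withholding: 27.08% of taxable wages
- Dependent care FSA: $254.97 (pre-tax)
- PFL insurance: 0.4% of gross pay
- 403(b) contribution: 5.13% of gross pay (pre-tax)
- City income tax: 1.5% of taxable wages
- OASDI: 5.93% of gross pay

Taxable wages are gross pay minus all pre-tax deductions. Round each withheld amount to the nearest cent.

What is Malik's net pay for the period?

$2704.49

Dependent care FSA: $254.97
403(b) contribution: $5020.16 × 0.0513 = $257.53
Pre-tax total = $254.97 + $257.53 = $512.50
Taxable wages = $5020.16 − $512.50 = $4507.66
City income tax: $4507.66 × 0.015 = $67.61
Federal withholding: $4507.66 × 0.2708 = $1220.67
PFL insurance: $5020.16 × 0.004 = $20.08
OASDI: $5020.16 × 0.0593 = $297.70
State unemployment insurance (employee share): $5020.16 × 0.002 = $10.04
Dental insurance premium: $187.07
Total deductions = $254.97 + $257.53 + $67.61 + $1220.67 + $20.08 + $297.70 + $10.04 + $187.07 = $2315.67
Net pay = $5020.16 − $2315.67 = $2704.49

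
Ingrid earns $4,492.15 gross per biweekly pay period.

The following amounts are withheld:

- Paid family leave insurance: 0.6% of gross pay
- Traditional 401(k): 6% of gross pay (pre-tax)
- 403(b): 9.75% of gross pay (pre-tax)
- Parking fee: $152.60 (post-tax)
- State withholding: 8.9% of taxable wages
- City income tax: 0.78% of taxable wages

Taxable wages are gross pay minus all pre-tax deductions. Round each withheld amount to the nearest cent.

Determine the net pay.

$3,238.74

Traditional 401(k): $4,492.15 × 0.06 = $269.53
403(b): $4,492.15 × 0.0975 = $437.98
Pre-tax total = $269.53 + $437.98 = $707.51
Taxable wages = $4,492.15 − $707.51 = $3,784.64
City income tax: $3,784.64 × 0.0078 = $29.52
State withholding: $3,784.64 × 0.089 = $336.83
Paid family leave insurance: $4,492.15 × 0.006 = $26.95
Parking fee: $152.60
Total deductions = $269.53 + $437.98 + $29.52 + $336.83 + $26.95 + $152.60 = $1,253.41
Net pay = $4,492.15 − $1,253.41 = $3,238.74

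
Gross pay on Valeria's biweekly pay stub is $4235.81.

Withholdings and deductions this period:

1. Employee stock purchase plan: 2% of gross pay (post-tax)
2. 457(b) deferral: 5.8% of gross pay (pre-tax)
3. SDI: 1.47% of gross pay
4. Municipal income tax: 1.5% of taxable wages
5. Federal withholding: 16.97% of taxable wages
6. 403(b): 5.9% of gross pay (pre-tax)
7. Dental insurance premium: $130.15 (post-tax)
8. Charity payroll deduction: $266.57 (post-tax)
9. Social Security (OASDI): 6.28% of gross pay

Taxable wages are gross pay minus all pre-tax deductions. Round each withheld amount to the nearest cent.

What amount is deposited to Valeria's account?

$2239.68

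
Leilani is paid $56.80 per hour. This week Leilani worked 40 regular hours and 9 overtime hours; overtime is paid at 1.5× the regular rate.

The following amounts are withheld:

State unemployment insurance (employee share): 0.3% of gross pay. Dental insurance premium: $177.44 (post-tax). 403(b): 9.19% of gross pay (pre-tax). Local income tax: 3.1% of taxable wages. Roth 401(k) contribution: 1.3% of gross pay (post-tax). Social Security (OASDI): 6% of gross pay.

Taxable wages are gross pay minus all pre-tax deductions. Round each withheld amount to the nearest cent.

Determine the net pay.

$2,265.59

Regular pay: 40 × $56.80 = $2,272.00
Overtime pay: 9 × $56.80 × 1.5 = $766.80
Gross pay = $2,272.00 + $766.80 = $3,038.80
403(b): $3,038.80 × 0.0919 = $279.27
Taxable wages = $3,038.80 − $279.27 = $2,759.53
Local income tax: $2,759.53 × 0.031 = $85.55
Social Security (OASDI): $3,038.80 × 0.06 = $182.33
State unemployment insurance (employee share): $3,038.80 × 0.003 = $9.12
Dental insurance premium: $177.44
Roth 401(k) contribution: $3,038.80 × 0.013 = $39.50
Total deductions = $279.27 + $85.55 + $182.33 + $9.12 + $177.44 + $39.50 = $773.21
Net pay = $3,038.80 − $773.21 = $2,265.59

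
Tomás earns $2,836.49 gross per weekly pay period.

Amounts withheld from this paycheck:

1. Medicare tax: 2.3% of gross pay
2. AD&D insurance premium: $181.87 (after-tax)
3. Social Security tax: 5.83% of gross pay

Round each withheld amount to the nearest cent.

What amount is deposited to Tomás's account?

Social Security tax: $2,836.49 × 0.0583 = $165.37
Medicare tax: $2,836.49 × 0.023 = $65.24
AD&D insurance premium: $181.87
Total deductions = $165.37 + $65.24 + $181.87 = $412.48
Net pay = $2,836.49 − $412.48 = $2,424.01

$2,424.01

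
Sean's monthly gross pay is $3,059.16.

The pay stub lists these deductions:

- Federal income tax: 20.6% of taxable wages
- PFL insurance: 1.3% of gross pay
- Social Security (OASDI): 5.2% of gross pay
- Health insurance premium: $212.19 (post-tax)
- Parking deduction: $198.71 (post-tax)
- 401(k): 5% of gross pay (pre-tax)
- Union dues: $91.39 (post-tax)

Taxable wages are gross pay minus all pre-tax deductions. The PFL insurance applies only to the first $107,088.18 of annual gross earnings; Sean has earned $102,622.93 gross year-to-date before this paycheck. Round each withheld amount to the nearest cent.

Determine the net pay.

$1,606.38

401(k): $3,059.16 × 0.05 = $152.96
Taxable wages = $3,059.16 − $152.96 = $2,906.20
Federal income tax: $2,906.20 × 0.206 = $598.68
PFL insurance: cap not yet reached, full $3,059.16 is subject → $3,059.16 × 0.013 = $39.77
Social Security (OASDI): $3,059.16 × 0.052 = $159.08
Union dues: $91.39
Health insurance premium: $212.19
Parking deduction: $198.71
Total deductions = $152.96 + $598.68 + $39.77 + $159.08 + $91.39 + $212.19 + $198.71 = $1,452.78
Net pay = $3,059.16 − $1,452.78 = $1,606.38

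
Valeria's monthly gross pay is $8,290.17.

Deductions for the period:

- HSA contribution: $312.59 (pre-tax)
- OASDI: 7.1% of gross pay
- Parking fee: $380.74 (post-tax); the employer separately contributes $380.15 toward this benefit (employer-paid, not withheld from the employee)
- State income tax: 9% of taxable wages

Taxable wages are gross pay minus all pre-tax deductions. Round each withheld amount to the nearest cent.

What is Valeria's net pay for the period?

HSA contribution: $312.59
Taxable wages = $8,290.17 − $312.59 = $7,977.58
State income tax: $7,977.58 × 0.09 = $717.98
OASDI: $8,290.17 × 0.071 = $588.60
Parking fee: $380.74
(Employer's $380.15 toward parking fee is not withheld from the employee.)
Total deductions = $312.59 + $717.98 + $588.60 + $380.74 = $1,999.91
Net pay = $8,290.17 − $1,999.91 = $6,290.26

$6,290.26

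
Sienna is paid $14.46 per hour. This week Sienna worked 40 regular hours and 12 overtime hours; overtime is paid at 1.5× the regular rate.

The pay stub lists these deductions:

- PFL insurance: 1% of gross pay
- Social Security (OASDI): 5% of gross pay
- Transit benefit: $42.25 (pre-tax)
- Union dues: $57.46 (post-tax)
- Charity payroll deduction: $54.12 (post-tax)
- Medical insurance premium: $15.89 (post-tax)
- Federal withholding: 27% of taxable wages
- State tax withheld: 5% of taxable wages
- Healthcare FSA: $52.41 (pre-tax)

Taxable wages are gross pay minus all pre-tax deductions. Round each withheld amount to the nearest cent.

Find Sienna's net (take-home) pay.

$328.14

Regular pay: 40 × $14.46 = $578.40
Overtime pay: 12 × $14.46 × 1.5 = $260.28
Gross pay = $578.40 + $260.28 = $838.68
Transit benefit: $42.25
Healthcare FSA: $52.41
Pre-tax total = $42.25 + $52.41 = $94.66
Taxable wages = $838.68 − $94.66 = $744.02
Federal withholding: $744.02 × 0.27 = $200.89
State tax withheld: $744.02 × 0.05 = $37.20
PFL insurance: $838.68 × 0.01 = $8.39
Social Security (OASDI): $838.68 × 0.05 = $41.93
Medical insurance premium: $15.89
Union dues: $57.46
Charity payroll deduction: $54.12
Total deductions = $42.25 + $52.41 + $200.89 + $37.20 + $8.39 + $41.93 + $15.89 + $57.46 + $54.12 = $510.54
Net pay = $838.68 − $510.54 = $328.14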